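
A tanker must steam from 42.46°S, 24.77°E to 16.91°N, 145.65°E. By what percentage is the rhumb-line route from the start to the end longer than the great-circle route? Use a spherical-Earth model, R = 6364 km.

Great circle: σ = 2.1635 rad → d_gc = Rσ = 13768.7 km
Rhumb: Δφ = +1.0362, Δλ = +2.1098, Δψ = +1.1195, q = Δφ/Δψ = 0.9256 → d_rh = R√(Δφ²+q²Δλ²) = 14068.4 km
Excess = (14068.4 − 13768.7) / 13768.7 = 299.7 / 13768.7 = 2.18% ≈ 2.2%

2.2%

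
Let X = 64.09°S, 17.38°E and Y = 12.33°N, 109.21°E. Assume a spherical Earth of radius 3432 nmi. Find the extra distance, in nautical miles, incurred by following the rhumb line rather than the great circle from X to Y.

Great circle: cos σ = sin φ₁ sin φ₂ + cos φ₁ cos φ₂ cos Δλ,  σ = 1.7780 rad → d_gc = 6102.0 nmi
Rhumb line: Δψ = +1.6864, q = Δφ/Δψ = 0.7909, d_rh = R√(Δφ²+q²Δλ²) = 6315.1 nmi
Excess = 6315.1 − 6102.0 = 213.1 ≈ 213 nmi

213 nmi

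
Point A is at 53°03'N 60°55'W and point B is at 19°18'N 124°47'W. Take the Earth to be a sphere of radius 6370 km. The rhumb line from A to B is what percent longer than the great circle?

Great circle: σ = 1.0309 rad → d_gc = Rσ = 6567.0 km
Rhumb: Δφ = -0.5890, Δλ = -1.1147, Δψ = -0.7529, q = Δφ/Δψ = 0.7824 → d_rh = R√(Δφ²+q²Δλ²) = 6703.9 km
Excess = (6703.9 − 6567.0) / 6567.0 = 136.9 / 6567.0 = 2.08% ≈ 2.1%

2.1%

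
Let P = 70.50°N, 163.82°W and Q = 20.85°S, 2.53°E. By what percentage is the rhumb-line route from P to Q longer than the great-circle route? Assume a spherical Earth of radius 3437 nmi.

19.0%

Great circle: σ = 2.2635 rad → d_gc = Rσ = 7779.8 nmi
Rhumb: Δφ = -1.5944, Δλ = +2.9034, Δψ = -2.1335, q = Δφ/Δψ = 0.7473 → d_rh = R√(Δφ²+q²Δλ²) = 9254.2 nmi
Excess = (9254.2 − 7779.8) / 7779.8 = 1474.4 / 7779.8 = 18.952% ≈ 19.0%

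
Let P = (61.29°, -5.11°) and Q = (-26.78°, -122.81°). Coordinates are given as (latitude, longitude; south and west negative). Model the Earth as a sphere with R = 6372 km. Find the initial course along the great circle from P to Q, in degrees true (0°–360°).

N = sin Δλ·cos φ₂ = -0.7904;  D = cos φ₁ sin φ₂ − sin φ₁ cos φ₂ cos Δλ = +0.1475
initial course = atan2(N, D) = 280.57°

280.6°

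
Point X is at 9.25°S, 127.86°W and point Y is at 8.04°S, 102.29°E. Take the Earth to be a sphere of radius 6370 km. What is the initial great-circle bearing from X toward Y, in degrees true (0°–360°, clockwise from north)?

N = sin Δλ·cos φ₂ = -0.7602;  D = cos φ₁ sin φ₂ − sin φ₁ cos φ₂ cos Δλ = -0.2400
initial course = atan2(N, D) = 252.48°

252.5°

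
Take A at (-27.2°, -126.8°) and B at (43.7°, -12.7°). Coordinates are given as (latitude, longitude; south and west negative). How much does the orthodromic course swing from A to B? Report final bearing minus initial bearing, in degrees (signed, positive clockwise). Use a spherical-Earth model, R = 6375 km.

+30.4°

At departure: θ₁ = atan2(sin Δλ cos φ₂, cos φ₁ sin φ₂ − sin φ₁ cos φ₂ cos Δλ) = 54.00°
At arrival: θ₂ = atan2(sin Δλ cos φ₁, −cos φ₂ sin φ₁ + sin φ₂ cos φ₁ cos Δλ) = 84.40°
Δθ = θ₂ − θ₁ = +30.4°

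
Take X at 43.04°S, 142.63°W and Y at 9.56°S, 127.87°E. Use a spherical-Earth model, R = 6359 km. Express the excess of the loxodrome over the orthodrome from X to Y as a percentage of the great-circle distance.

Great circle: σ = 1.4509 rad → d_gc = Rσ = 9226.1 km
Rhumb: Δφ = +0.5843, Δλ = -1.5621, Δψ = +0.6662, q = Δφ/Δψ = 0.8772 → d_rh = R√(Δφ²+q²Δλ²) = 9472.3 km
Excess = (9472.3 − 9226.1) / 9226.1 = 246.2 / 9226.1 = 2.67% ≈ 2.7%

2.7%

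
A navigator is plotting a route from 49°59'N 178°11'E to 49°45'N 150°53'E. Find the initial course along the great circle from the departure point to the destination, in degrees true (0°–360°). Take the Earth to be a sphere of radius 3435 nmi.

279.8°

θ = atan2( sin Δλ·cos φ₂ ,  cos φ₁ sin φ₂ − sin φ₁ cos φ₂ cos Δλ )
  = atan2(-0.2963, +0.0510) = 279.77°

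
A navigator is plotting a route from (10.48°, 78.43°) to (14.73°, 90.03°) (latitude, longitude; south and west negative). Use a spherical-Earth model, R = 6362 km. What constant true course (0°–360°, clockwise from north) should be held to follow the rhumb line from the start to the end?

69.4°

Meridional parts: M(φ₁)=+0.1839, M(φ₂)=+0.2600 → ΔM = +0.0760;  Δλ = +0.2025 rad
tan C = Δλ / ΔM = +2.6630 → C = 69.42°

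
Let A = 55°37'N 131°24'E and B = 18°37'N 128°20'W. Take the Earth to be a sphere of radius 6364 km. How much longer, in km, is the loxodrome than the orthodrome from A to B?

Great circle: cos σ = sin φ₁ sin φ₂ + cos φ₁ cos φ₂ cos Δλ,  σ = 1.4019 rad → d_gc = 8921.8 km
Rhumb line: Δψ = -0.8424, q = Δφ/Δψ = 0.7666, d_rh = R√(Δφ²+q²Δλ²) = 9475.5 km
Excess = 9475.5 − 8921.8 = 553.7 ≈ 554 km

554 km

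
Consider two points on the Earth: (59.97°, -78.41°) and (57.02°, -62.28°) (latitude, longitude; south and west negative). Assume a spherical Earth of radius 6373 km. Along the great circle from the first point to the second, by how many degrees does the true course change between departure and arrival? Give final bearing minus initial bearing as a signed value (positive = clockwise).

Initial bearing θ₁ = atan2(sin Δλ cos φ₂, cos φ₁ sin φ₂ − sin φ₁ cos φ₂ cos Δλ) = 102.28°
Final bearing θ₂ = (initial bearing from the destination back to the start) + 180° = 116.06°
Δθ = θ₂ − θ₁ = +13.8°

+13.8°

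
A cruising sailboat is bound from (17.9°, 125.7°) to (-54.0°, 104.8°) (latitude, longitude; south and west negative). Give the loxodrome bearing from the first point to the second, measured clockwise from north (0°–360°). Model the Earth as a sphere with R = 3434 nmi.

Δψ = ln[tan(π/4+φ₂/2)/tan(π/4+φ₁/2)] = -1.4418
Δλ = -0.3648 rad (taken the short way round)
course = atan2(Δλ, Δψ) = 194.20°

194.2°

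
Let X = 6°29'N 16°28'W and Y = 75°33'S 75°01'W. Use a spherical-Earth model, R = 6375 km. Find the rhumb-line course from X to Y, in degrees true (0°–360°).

Δψ = ln[tan(π/4+φ₂/2)/tan(π/4+φ₁/2)] = -2.1788
Δλ = -1.0219 rad (taken the short way round)
course = atan2(Δλ, Δψ) = 205.13°

205.1°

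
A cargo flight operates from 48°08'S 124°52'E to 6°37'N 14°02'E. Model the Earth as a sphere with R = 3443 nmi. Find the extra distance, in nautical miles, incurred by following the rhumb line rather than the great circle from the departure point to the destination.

229 nmi

Great circle: cos σ = sin φ₁ sin φ₂ + cos φ₁ cos φ₂ cos Δλ,  σ = 1.8982 rad → d_gc = 6535.5 nmi
Rhumb line: Δψ = +1.0767, q = Δφ/Δψ = 0.8875, d_rh = R√(Δφ²+q²Δλ²) = 6764.9 nmi
Excess = 6764.9 − 6535.5 = 229.4 ≈ 229 nmi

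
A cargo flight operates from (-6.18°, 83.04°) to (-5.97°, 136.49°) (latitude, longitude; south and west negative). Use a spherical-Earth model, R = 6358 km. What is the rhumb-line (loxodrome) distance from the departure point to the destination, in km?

Δψ = ln[tan(π/4+φ₂/2)/tan(π/4+φ₁/2)] = +0.0037;  Δφ = +0.0037 rad,  Δλ = +0.9329 rad
q = Δφ/Δψ = 0.9944
d = R·√(Δφ² + q²Δλ²) = 6358·0.92765 = 5898 km

5898 km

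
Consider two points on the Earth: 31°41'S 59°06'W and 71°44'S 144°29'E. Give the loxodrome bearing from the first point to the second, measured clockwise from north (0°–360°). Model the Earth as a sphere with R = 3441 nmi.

245.5°

Meridional parts: M(φ₁)=-0.5835, M(φ₂)=-1.8278 → ΔM = -1.2442;  Δλ = -2.7300 rad
tan C = Δλ / ΔM = +2.1941 → C = 245.50°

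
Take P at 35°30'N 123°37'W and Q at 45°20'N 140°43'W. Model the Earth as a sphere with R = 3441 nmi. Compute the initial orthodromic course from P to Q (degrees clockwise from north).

N = sin Δλ·cos φ₂ = -0.2067;  D = cos φ₁ sin φ₂ − sin φ₁ cos φ₂ cos Δλ = +0.1888
initial course = atan2(N, D) = 312.41°

312.4°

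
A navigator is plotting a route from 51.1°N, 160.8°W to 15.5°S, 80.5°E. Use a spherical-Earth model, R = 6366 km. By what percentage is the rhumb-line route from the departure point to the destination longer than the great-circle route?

3.7%

Great circle: σ = 2.0927 rad → d_gc = Rσ = 13322.4 km
Rhumb: Δφ = -1.1624, Δλ = -2.0717, Δψ = -1.3148, q = Δφ/Δψ = 0.8841 → d_rh = R√(Δφ²+q²Δλ²) = 13809.7 km
Excess = (13809.7 − 13322.4) / 13322.4 = 487.3 / 13322.4 = 3.66% ≈ 3.7%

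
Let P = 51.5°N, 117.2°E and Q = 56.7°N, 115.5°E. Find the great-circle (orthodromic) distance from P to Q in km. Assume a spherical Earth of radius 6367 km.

588 km

cos σ = sin φ₁ sin φ₂ + cos φ₁ cos φ₂ cos Δλ
      = sin(51.50°)sin(56.70°) + cos(51.50°)cos(56.70°)cos(-1.70°) = 0.9957
σ = 5.294° → d = Rσ = 6367·0.09240 = 588 km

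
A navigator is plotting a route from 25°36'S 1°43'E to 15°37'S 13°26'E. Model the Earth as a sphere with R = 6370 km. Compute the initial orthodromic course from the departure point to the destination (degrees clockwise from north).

N = sin Δλ·cos φ₂ = +0.1956;  D = cos φ₁ sin φ₂ − sin φ₁ cos φ₂ cos Δλ = +0.1647
initial course = atan2(N, D) = 49.90°

49.9°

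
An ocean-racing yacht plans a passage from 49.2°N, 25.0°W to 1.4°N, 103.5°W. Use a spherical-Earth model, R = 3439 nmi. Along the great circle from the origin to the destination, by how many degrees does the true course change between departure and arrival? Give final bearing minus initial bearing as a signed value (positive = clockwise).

-41.8°

Initial bearing θ₁ = atan2(sin Δλ cos φ₂, cos φ₁ sin φ₂ − sin φ₁ cos φ₂ cos Δλ) = 262.16°
Final bearing θ₂ = (initial bearing from the destination back to the start) + 180° = 220.35°
Δθ = θ₂ − θ₁ = -41.8°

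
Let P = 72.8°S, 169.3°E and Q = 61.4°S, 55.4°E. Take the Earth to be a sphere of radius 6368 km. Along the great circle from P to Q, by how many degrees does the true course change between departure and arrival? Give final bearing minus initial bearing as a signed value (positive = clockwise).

+109.8°

At departure: θ₁ = atan2(sin Δλ cos φ₂, cos φ₁ sin φ₂ − sin φ₁ cos φ₂ cos Δλ) = 224.53°
At arrival: θ₂ = atan2(sin Δλ cos φ₁, −cos φ₂ sin φ₁ + sin φ₂ cos φ₁ cos Δλ) = 334.33°
Δθ = θ₂ − θ₁ = +109.8°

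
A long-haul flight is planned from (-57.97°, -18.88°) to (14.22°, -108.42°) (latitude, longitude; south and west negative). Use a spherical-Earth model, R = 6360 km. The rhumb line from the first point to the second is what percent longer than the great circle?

Great circle: σ = 1.7764 rad → d_gc = Rσ = 11297.7 km
Rhumb: Δφ = +1.2600, Δλ = -1.5628, Δψ = +1.4989, q = Δφ/Δψ = 0.8406 → d_rh = R√(Δφ²+q²Δλ²) = 11576.3 km
Excess = (11576.3 − 11297.7) / 11297.7 = 278.6 / 11297.7 = 2.47% ≈ 2.5%

2.5%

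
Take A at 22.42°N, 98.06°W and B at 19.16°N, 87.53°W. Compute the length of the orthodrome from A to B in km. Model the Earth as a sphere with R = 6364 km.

1151 km

Haversine: a = sin²(Δφ/2)+cos φ₁ cos φ₂ sin²(Δλ/2) = 0.00816;  σ = 2·atan2(√a,√(1−a))
σ = 10.367° → d = Rσ = 6364·0.18093 = 1151 km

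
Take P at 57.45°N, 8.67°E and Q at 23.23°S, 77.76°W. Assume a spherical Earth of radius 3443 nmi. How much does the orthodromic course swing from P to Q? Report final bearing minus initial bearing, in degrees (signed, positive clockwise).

-39.9°

Initial bearing θ₁ = atan2(sin Δλ cos φ₂, cos φ₁ sin φ₂ − sin φ₁ cos φ₂ cos Δλ) = 254.15°
Final bearing θ₂ = (initial bearing from the destination back to the start) + 180° = 214.28°
Δθ = θ₂ − θ₁ = -39.9°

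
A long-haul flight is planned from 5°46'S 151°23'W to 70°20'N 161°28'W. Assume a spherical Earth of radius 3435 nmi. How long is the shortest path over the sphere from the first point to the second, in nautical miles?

4581 nmi

Haversine: a = sin²(Δφ/2)+cos φ₁ cos φ₂ sin²(Δλ/2) = 0.38247;  σ = 2·atan2(√a,√(1−a))
σ = 76.405° → d = Rσ = 3435·1.33352 = 4581 nmi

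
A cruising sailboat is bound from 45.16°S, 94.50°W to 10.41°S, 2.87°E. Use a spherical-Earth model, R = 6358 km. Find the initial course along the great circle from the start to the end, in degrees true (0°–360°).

θ = atan2( sin Δλ·cos φ₂ ,  cos φ₁ sin φ₂ − sin φ₁ cos φ₂ cos Δλ )
  = atan2(+0.9754, -0.2169) = 102.54°

102.5°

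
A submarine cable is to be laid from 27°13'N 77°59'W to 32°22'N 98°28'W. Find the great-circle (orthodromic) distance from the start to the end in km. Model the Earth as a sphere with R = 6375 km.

Haversine: a = sin²(Δφ/2)+cos φ₁ cos φ₂ sin²(Δλ/2) = 0.02576;  σ = 2·atan2(√a,√(1−a))
σ = 18.473° → d = Rσ = 6375·0.32242 = 2055 km

2055 km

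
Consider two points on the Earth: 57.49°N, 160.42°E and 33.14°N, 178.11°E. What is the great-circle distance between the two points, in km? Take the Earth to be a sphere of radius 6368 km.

Haversine: a = sin²(Δφ/2)+cos φ₁ cos φ₂ sin²(Δλ/2) = 0.05512;  σ = 2·atan2(√a,√(1−a))
σ = 27.156° → d = Rσ = 6368·0.47397 = 3018 km

3018 km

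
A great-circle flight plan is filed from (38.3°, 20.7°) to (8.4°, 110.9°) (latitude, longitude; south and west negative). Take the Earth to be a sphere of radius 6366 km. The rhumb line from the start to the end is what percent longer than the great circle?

Great circle: σ = 1.4829 rad → d_gc = Rσ = 9439.8 km
Rhumb: Δφ = -0.5219, Δλ = +1.5743, Δψ = -0.5775, q = Δφ/Δψ = 0.9036 → d_rh = R√(Δφ²+q²Δλ²) = 9646.2 km
Excess = (9646.2 − 9439.8) / 9439.8 = 206.4 / 9439.8 = 2.19% ≈ 2.2%

2.2%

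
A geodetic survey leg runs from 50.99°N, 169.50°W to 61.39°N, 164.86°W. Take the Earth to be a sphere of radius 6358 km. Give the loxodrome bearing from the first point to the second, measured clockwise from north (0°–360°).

13.8°

Δψ = ln[tan(π/4+φ₂/2)/tan(π/4+φ₁/2)] = +0.3287
Δλ = +0.0810 rad (taken the short way round)
course = atan2(Δλ, Δψ) = 13.84°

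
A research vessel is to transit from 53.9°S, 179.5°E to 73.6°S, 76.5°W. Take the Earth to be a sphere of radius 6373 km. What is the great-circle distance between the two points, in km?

Haversine: a = sin²(Δφ/2)+cos φ₁ cos φ₂ sin²(Δλ/2) = 0.13256;  σ = 2·atan2(√a,√(1−a))
σ = 42.704° → d = Rσ = 6373·0.74532 = 4750 km

4750 km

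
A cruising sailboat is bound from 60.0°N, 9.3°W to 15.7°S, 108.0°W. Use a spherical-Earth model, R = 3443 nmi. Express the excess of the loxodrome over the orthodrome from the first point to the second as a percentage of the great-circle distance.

3.3%

Great circle: σ = 1.8830 rad → d_gc = Rσ = 6483.2 nmi
Rhumb: Δφ = -1.3212, Δλ = -1.7226, Δψ = -1.5945, q = Δφ/Δψ = 0.8286 → d_rh = R√(Δφ²+q²Δλ²) = 6696.7 nmi
Excess = (6696.7 − 6483.2) / 6483.2 = 213.5 / 6483.2 = 3.29% ≈ 3.3%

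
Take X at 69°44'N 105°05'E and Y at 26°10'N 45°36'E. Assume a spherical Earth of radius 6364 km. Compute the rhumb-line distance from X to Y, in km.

Rhumb course C = atan2(Δλ, Δψ) with Δψ = ln[tan(π/4+φ₂/2)/tan(π/4+φ₁/2)] = -1.2484, Δλ = -1.0382 → C = 219.75°
d = R·|Δφ| / |cos C| = 6364·0.76038 / 0.76888 = 6294 km

6294 km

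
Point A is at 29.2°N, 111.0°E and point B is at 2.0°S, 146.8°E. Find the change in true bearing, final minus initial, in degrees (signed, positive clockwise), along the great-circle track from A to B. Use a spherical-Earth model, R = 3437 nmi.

+9.0°

Initial bearing θ₁ = atan2(sin Δλ cos φ₂, cos φ₁ sin φ₂ − sin φ₁ cos φ₂ cos Δλ) = 126.08°
Final bearing θ₂ = (initial bearing from the destination back to the start) + 180° = 135.09°
Δθ = θ₂ − θ₁ = +9.0°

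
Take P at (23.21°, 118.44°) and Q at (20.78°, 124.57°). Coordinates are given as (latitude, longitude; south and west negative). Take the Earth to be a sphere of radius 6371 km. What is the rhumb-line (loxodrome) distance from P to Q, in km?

Rhumb course C = atan2(Δλ, Δψ) with Δψ = ln[tan(π/4+φ₂/2)/tan(π/4+φ₁/2)] = -0.0457, Δλ = +0.1070 → C = 113.15°
d = R·|Δφ| / |cos C| = 6371·0.04241 / 0.39314 = 687 km

687 km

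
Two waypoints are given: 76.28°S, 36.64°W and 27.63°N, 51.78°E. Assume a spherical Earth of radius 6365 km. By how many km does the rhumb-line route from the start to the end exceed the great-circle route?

466 km

Great circle: cos σ = sin φ₁ sin φ₂ + cos φ₁ cos φ₂ cos Δλ,  σ = 2.0317 rad → d_gc = 12931.6 km
Rhumb line: Δψ = +2.6198, q = Δφ/Δψ = 0.6923, d_rh = R√(Δφ²+q²Δλ²) = 13397.2 km
Excess = 13397.2 − 12931.6 = 465.6 ≈ 466 km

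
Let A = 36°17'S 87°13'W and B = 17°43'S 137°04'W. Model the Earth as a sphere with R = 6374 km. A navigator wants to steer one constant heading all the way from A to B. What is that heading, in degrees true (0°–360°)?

Δψ = ln[tan(π/4+φ₂/2)/tan(π/4+φ₁/2)] = +0.3661
Δλ = -0.8700 rad (taken the short way round)
course = atan2(Δλ, Δψ) = 292.82°

292.8°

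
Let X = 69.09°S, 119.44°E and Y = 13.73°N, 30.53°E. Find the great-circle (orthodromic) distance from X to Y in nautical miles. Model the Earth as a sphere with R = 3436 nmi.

6142 nmi

cos σ = sin φ₁ sin φ₂ + cos φ₁ cos φ₂ cos Δλ
      = sin(-69.09°)sin(13.73°) + cos(-69.09°)cos(13.73°)cos(-88.91°) = -0.2151
σ = 102.423° → d = Rσ = 3436·1.78761 = 6142 nmi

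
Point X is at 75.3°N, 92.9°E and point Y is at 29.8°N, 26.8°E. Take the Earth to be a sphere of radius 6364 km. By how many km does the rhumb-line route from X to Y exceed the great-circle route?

234 km

Great circle: cos σ = sin φ₁ sin φ₂ + cos φ₁ cos φ₂ cos Δλ,  σ = 0.9644 rad → d_gc = 6137.4 km
Rhumb line: Δψ = -1.5027, q = Δφ/Δψ = 0.5285, d_rh = R√(Δφ²+q²Δλ²) = 6371.4 km
Excess = 6371.4 − 6137.4 = 234.0 ≈ 234 km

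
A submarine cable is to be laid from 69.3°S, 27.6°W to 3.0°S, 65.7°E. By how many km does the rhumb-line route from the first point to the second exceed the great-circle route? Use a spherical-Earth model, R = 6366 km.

539 km

Great circle: cos σ = sin φ₁ sin φ₂ + cos φ₁ cos φ₂ cos Δλ,  σ = 1.5422 rad → d_gc = 9817.4 km
Rhumb line: Δψ = +1.6479, q = Δφ/Δψ = 0.7022, d_rh = R√(Δφ²+q²Δλ²) = 10356.3 km
Excess = 10356.3 − 9817.4 = 538.9 ≈ 539 km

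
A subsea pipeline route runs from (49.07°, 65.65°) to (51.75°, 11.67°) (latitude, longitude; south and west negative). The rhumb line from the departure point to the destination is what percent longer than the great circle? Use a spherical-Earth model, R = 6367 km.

2.3%

Great circle: σ = 0.5884 rad → d_gc = Rσ = 3746.3 km
Rhumb: Δφ = +0.0468, Δλ = -0.9421, Δψ = +0.0734, q = Δφ/Δψ = 0.6371 → d_rh = R√(Δφ²+q²Δλ²) = 3833.0 km
Excess = (3833.0 − 3746.3) / 3746.3 = 86.7 / 3746.3 = 2.31% ≈ 2.3%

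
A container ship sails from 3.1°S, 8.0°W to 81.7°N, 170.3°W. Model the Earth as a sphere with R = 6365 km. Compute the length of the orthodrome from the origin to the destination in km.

cos σ = sin φ₁ sin φ₂ + cos φ₁ cos φ₂ cos Δλ
      = sin(-3.10°)sin(81.70°) + cos(-3.10°)cos(81.70°)cos(-162.30°) = -0.1908
σ = 101.001° → d = Rσ = 6365·1.76281 = 11220 km

11220 km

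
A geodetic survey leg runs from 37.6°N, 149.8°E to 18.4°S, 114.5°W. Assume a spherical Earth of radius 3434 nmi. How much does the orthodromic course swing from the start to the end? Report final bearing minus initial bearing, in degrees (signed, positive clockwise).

Initial bearing θ₁ = atan2(sin Δλ cos φ₂, cos φ₁ sin φ₂ − sin φ₁ cos φ₂ cos Δλ) = 101.53°
Final bearing θ₂ = (initial bearing from the destination back to the start) + 180° = 125.10°
Δθ = θ₂ − θ₁ = +23.6°

+23.6°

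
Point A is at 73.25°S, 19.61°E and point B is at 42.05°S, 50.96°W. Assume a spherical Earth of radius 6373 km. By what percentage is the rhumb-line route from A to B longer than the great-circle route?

Great circle: σ = 0.7777 rad → d_gc = Rσ = 4956.1 km
Rhumb: Δφ = +0.5445, Δλ = -1.2317, Δψ = +1.1055, q = Δφ/Δψ = 0.4926 → d_rh = R√(Δφ²+q²Δλ²) = 5195.5 km
Excess = (5195.5 − 4956.1) / 4956.1 = 239.4 / 4956.1 = 4.83% ≈ 4.8%

4.8%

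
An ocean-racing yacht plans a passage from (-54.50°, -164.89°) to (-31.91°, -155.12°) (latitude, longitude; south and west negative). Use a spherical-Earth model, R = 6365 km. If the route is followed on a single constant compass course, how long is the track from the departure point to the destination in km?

Rhumb course C = atan2(Δλ, Δψ) with Δψ = ln[tan(π/4+φ₂/2)/tan(π/4+φ₁/2)] = +0.5509, Δλ = +0.1705 → C = 17.20°
d = R·|Δφ| / |cos C| = 6365·0.39427 / 0.95529 = 2627 km

2627 km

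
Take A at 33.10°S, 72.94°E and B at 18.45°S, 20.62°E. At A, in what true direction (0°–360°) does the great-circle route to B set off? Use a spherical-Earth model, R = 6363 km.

273.9°

N = sin Δλ·cos φ₂ = -0.7508;  D = cos φ₁ sin φ₂ − sin φ₁ cos φ₂ cos Δλ = +0.0515
initial course = atan2(N, D) = 273.93°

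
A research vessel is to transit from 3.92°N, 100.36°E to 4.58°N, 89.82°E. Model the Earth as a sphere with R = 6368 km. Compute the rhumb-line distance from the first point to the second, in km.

Rhumb course C = atan2(Δλ, Δψ) with Δψ = ln[tan(π/4+φ₂/2)/tan(π/4+φ₁/2)] = +0.0116, Δλ = -0.1840 → C = 273.59°
d = R·|Δφ| / |cos C| = 6368·0.01152 / 0.06267 = 1171 km

1171 km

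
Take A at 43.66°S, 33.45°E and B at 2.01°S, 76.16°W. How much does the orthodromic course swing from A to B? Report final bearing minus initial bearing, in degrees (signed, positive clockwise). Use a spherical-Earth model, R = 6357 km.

At departure: θ₁ = atan2(sin Δλ cos φ₂, cos φ₁ sin φ₂ − sin φ₁ cos φ₂ cos Δλ) = 254.73°
At arrival: θ₂ = atan2(sin Δλ cos φ₁, −cos φ₂ sin φ₁ + sin φ₂ cos φ₁ cos Δλ) = 315.70°
Δθ = θ₂ − θ₁ = +61.0°

+61.0°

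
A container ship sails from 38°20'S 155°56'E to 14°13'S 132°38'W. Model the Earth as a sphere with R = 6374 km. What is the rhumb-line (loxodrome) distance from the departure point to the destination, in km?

7540 km

Δψ = ln[tan(π/4+φ₂/2)/tan(π/4+φ₁/2)] = +0.4747;  Δφ = +0.4209 rad,  Δλ = +1.2467 rad
q = Δφ/Δψ = 0.8867
d = R·√(Δφ² + q²Δλ²) = 6374·1.18296 = 7540 km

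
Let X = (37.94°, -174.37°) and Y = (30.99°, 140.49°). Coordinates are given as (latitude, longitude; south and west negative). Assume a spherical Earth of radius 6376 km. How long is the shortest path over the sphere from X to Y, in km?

Haversine: a = sin²(Δφ/2)+cos φ₁ cos φ₂ sin²(Δλ/2) = 0.10327;  σ = 2·atan2(√a,√(1−a))
σ = 37.490° → d = Rσ = 6376·0.65432 = 4172 km

4172 km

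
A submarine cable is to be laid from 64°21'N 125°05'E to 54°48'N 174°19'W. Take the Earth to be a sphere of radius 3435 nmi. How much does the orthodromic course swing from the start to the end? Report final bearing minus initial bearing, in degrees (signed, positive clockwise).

+53.6°

At departure: θ₁ = atan2(sin Δλ cos φ₂, cos φ₁ sin φ₂ − sin φ₁ cos φ₂ cos Δλ) = 78.89°
At arrival: θ₂ = atan2(sin Δλ cos φ₁, −cos φ₂ sin φ₁ + sin φ₂ cos φ₁ cos Δλ) = 132.53°
Δθ = θ₂ − θ₁ = +53.6°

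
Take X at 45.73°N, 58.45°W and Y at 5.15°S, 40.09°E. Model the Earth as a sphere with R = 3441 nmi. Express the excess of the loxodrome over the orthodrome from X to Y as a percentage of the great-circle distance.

2.4%

Great circle: σ = 1.7391 rad → d_gc = Rσ = 5984.3 nmi
Rhumb: Δφ = -0.8880, Δλ = +1.7198, Δψ = -0.9895, q = Δφ/Δψ = 0.8974 → d_rh = R√(Δφ²+q²Δλ²) = 6127.3 nmi
Excess = (6127.3 − 5984.3) / 5984.3 = 143.0 / 5984.3 = 2.39% ≈ 2.4%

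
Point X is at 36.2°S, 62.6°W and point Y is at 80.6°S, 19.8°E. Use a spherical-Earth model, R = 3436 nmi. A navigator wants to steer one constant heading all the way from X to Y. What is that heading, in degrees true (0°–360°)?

141.7°

Meridional parts: M(φ₁)=-0.6786, M(φ₂)=-2.4984 → ΔM = -1.8198;  Δλ = +1.4382 rad
tan C = Δλ / ΔM = -0.7903 → C = 141.68°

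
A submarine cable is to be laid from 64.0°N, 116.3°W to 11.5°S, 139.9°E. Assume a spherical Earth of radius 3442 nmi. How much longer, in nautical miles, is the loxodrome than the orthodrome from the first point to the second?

307 nmi

Great circle: cos σ = sin φ₁ sin φ₂ + cos φ₁ cos φ₂ cos Δλ,  σ = 1.8563 rad → d_gc = 6389.4 nmi
Rhumb line: Δψ = -1.6680, q = Δφ/Δψ = 0.7900, d_rh = R√(Δφ²+q²Δλ²) = 6696.3 nmi
Excess = 6696.3 − 6389.4 = 306.9 ≈ 307 nmi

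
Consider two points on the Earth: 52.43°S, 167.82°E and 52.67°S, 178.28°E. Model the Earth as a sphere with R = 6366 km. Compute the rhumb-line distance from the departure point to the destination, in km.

Δψ = ln[tan(π/4+φ₂/2)/tan(π/4+φ₁/2)] = -0.0069;  Δφ = -0.0042 rad,  Δλ = +0.1826 rad
q = Δφ/Δψ = 0.6081
d = R·√(Δφ² + q²Δλ²) = 6366·0.11109 = 707 km

707 km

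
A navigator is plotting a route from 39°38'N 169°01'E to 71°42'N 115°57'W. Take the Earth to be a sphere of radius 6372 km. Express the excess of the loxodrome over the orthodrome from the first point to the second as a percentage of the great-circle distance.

Great circle: σ = 0.8392 rad → d_gc = Rσ = 5347.3 km
Rhumb: Δφ = +0.5597, Δλ = +1.3096, Δψ = +1.0713, q = Δφ/Δψ = 0.5224 → d_rh = R√(Δφ²+q²Δλ²) = 5632.1 km
Excess = (5632.1 − 5347.3) / 5347.3 = 284.8 / 5347.3 = 5.33% ≈ 5.3%

5.3%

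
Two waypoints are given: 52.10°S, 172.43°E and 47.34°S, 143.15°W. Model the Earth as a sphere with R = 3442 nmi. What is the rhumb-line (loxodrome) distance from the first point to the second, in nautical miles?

Δψ = ln[tan(π/4+φ₂/2)/tan(π/4+φ₁/2)] = +0.1286;  Δφ = +0.0831 rad,  Δλ = +0.7753 rad
q = Δφ/Δψ = 0.6458
d = R·√(Δφ² + q²Δλ²) = 3442·0.50753 = 1747 nmi

1747 nmi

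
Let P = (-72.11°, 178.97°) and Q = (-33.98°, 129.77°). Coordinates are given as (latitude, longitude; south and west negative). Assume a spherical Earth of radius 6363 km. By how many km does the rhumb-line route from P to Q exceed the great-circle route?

Great circle: cos σ = sin φ₁ sin φ₂ + cos φ₁ cos φ₂ cos Δλ,  σ = 0.7977 rad → d_gc = 5076.01 km
Rhumb line: Δψ = +1.2177, q = Δφ/Δψ = 0.5465, d_rh = R√(Δφ²+q²Δλ²) = 5181.50 km
Excess = 5181.50 − 5076.01 = 105.49 ≈ 105 km

105 km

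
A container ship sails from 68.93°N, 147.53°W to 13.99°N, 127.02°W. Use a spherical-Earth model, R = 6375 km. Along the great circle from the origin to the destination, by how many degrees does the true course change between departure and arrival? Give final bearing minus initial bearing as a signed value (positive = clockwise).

+15.4°

At departure: θ₁ = atan2(sin Δλ cos φ₂, cos φ₁ sin φ₂ − sin φ₁ cos φ₂ cos Δλ) = 155.93°
At arrival: θ₂ = atan2(sin Δλ cos φ₁, −cos φ₂ sin φ₁ + sin φ₂ cos φ₁ cos Δλ) = 171.31°
Δθ = θ₂ − θ₁ = +15.4°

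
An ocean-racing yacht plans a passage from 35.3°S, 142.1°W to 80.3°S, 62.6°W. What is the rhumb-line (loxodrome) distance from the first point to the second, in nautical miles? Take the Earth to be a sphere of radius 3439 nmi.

Rhumb course C = atan2(Δλ, Δψ) with Δψ = ln[tan(π/4+φ₂/2)/tan(π/4+φ₁/2)] = -1.8076, Δλ = +1.3875 → C = 142.49°
d = R·|Δφ| / |cos C| = 3439·0.78540 / 0.79325 = 3405 nmi

3405 nmi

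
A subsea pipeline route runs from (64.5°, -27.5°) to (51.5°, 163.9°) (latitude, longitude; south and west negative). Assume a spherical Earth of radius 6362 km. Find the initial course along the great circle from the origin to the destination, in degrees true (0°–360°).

N = sin Δλ·cos φ₂ = -0.1230;  D = cos φ₁ sin φ₂ − sin φ₁ cos φ₂ cos Δλ = +0.8877
initial course = atan2(N, D) = 352.11°

352.1°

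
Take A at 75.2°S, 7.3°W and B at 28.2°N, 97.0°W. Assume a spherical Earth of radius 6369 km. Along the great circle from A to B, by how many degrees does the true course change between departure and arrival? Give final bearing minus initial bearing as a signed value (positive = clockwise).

+65.2°

At departure: θ₁ = atan2(sin Δλ cos φ₂, cos φ₁ sin φ₂ − sin φ₁ cos φ₂ cos Δλ) = 278.08°
At arrival: θ₂ = atan2(sin Δλ cos φ₁, −cos φ₂ sin φ₁ + sin φ₂ cos φ₁ cos Δλ) = 343.32°
Δθ = θ₂ − θ₁ = +65.2°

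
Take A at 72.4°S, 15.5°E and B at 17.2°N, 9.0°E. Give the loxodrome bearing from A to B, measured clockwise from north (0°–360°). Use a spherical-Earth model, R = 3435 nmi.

357.0°

Δψ = ln[tan(π/4+φ₂/2)/tan(π/4+φ₁/2)] = +2.1704
Δλ = -0.1134 rad (taken the short way round)
course = atan2(Δλ, Δψ) = 357.01°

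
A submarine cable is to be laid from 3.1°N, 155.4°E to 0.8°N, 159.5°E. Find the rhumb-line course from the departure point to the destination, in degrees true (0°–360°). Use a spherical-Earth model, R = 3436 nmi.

119.3°

Meridional parts: M(φ₁)=+0.0541, M(φ₂)=+0.0140 → ΔM = -0.0402;  Δλ = +0.0716 rad
tan C = Δλ / ΔM = -1.7815 → C = 119.31°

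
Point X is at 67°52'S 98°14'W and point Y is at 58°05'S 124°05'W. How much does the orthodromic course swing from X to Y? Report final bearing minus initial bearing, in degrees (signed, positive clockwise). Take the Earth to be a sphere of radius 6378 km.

At departure: θ₁ = atan2(sin Δλ cos φ₂, cos φ₁ sin φ₂ − sin φ₁ cos φ₂ cos Δλ) = 297.68°
At arrival: θ₂ = atan2(sin Δλ cos φ₁, −cos φ₂ sin φ₁ + sin φ₂ cos φ₁ cos Δλ) = 320.87°
Δθ = θ₂ − θ₁ = +23.2°

+23.2°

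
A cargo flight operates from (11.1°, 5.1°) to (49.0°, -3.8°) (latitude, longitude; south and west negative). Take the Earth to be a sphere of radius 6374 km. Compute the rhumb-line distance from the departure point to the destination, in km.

Rhumb course C = atan2(Δλ, Δψ) with Δψ = ln[tan(π/4+φ₂/2)/tan(π/4+φ₁/2)] = +0.7889, Δλ = -0.1553 → C = 348.86°
d = R·|Δφ| / |cos C| = 6374·0.66148 / 0.98116 = 4297 km

4297 km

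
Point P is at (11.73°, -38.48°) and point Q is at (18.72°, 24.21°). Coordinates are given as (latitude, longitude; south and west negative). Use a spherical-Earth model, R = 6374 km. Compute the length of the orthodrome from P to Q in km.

6743 km

cos σ = sin φ₁ sin φ₂ + cos φ₁ cos φ₂ cos Δλ
      = sin(11.73°)sin(18.72°) + cos(11.73°)cos(18.72°)cos(62.69°) = 0.4907
σ = 60.613° → d = Rσ = 6374·1.05790 = 6743 km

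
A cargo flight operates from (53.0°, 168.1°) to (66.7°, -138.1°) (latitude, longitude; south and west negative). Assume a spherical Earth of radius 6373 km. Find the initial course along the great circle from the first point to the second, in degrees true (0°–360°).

θ = atan2( sin Δλ·cos φ₂ ,  cos φ₁ sin φ₂ − sin φ₁ cos φ₂ cos Δλ )
  = atan2(+0.3192, +0.3662) = 41.08°

41.1°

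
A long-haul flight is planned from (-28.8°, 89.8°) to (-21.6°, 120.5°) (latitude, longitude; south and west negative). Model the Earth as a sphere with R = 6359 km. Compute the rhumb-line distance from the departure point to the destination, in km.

3182 km

Rhumb course C = atan2(Δλ, Δψ) with Δψ = ln[tan(π/4+φ₂/2)/tan(π/4+φ₁/2)] = +0.1390, Δλ = +0.5358 → C = 75.46°
d = R·|Δφ| / |cos C| = 6359·0.12566 / 0.25113 = 3182 km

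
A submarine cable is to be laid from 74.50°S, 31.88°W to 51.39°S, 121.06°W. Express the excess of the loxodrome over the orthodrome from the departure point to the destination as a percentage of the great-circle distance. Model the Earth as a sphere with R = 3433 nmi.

Great circle: σ = 0.7146 rad → d_gc = Rσ = 2453.1 nmi
Rhumb: Δφ = +0.4033, Δλ = -1.5565, Δψ = +0.9454, q = Δφ/Δψ = 0.4266 → d_rh = R√(Δφ²+q²Δλ²) = 2667.2 nmi
Excess = (2667.2 − 2453.1) / 2453.1 = 214.1 / 2453.1 = 8.73% ≈ 8.7%

8.7%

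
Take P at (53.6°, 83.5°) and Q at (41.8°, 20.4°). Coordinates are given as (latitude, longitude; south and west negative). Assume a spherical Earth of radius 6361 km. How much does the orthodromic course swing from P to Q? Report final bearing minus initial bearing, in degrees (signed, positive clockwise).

-49.1°

Initial bearing θ₁ = atan2(sin Δλ cos φ₂, cos φ₁ sin φ₂ − sin φ₁ cos φ₂ cos Δλ) = 280.57°
Final bearing θ₂ = (initial bearing from the destination back to the start) + 180° = 231.49°
Δθ = θ₂ − θ₁ = -49.1°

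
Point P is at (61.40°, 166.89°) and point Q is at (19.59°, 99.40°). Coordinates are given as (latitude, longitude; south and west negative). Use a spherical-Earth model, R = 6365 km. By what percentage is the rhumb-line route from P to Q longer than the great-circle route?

Great circle: σ = 1.0849 rad → d_gc = Rσ = 6905.2 km
Rhumb: Δφ = -0.7297, Δλ = -1.1779, Δψ = -1.0181, q = Δφ/Δψ = 0.7167 → d_rh = R√(Δφ²+q²Δλ²) = 7102.8 km
Excess = (7102.8 − 6905.2) / 6905.2 = 197.6 / 6905.2 = 2.86% ≈ 2.9%

2.9%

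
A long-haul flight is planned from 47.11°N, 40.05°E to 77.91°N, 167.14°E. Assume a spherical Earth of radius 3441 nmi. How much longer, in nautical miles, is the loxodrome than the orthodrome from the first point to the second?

Great circle: cos σ = sin φ₁ sin φ₂ + cos φ₁ cos φ₂ cos Δλ,  σ = 0.8887 rad → d_gc = 3057.9 nmi
Rhumb line: Δψ = +1.3108, q = Δφ/Δψ = 0.4101, d_rh = R√(Δφ²+q²Δλ²) = 3635.8 nmi
Excess = 3635.8 − 3057.9 = 577.9 ≈ 578 nmi

578 nmi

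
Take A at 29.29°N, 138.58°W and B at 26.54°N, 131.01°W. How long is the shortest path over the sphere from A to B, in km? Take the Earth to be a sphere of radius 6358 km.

802 km

Haversine: a = sin²(Δφ/2)+cos φ₁ cos φ₂ sin²(Δλ/2) = 0.00398;  σ = 2·atan2(√a,√(1−a))
σ = 7.230° → d = Rσ = 6358·0.12619 = 802 km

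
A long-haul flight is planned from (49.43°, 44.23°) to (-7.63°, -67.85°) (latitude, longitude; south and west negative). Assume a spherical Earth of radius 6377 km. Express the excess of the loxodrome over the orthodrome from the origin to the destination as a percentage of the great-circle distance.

3.7%

Great circle: σ = 1.9211 rad → d_gc = Rσ = 12250.8 km
Rhumb: Δφ = -0.9959, Δλ = -1.9562, Δψ = -1.1289, q = Δφ/Δψ = 0.8822 → d_rh = R√(Δφ²+q²Δλ²) = 12706.0 km
Excess = (12706.0 − 12250.8) / 12250.8 = 455.2 / 12250.8 = 3.72% ≈ 3.7%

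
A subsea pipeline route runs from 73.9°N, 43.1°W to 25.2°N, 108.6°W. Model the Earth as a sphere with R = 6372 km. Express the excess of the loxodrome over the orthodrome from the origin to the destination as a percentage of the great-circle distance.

3.5%

Great circle: σ = 1.0320 rad → d_gc = Rσ = 6575.7 km
Rhumb: Δφ = -0.8500, Δλ = -1.1432, Δψ = -1.5012, q = Δφ/Δψ = 0.5662 → d_rh = R√(Δφ²+q²Δλ²) = 6807.6 km
Excess = (6807.6 − 6575.7) / 6575.7 = 231.9 / 6575.7 = 3.53% ≈ 3.5%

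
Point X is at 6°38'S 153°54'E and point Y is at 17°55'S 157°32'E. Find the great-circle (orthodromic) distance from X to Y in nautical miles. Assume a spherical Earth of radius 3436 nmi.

709 nmi

Haversine: a = sin²(Δφ/2)+cos φ₁ cos φ₂ sin²(Δλ/2) = 0.01061;  σ = 2·atan2(√a,√(1−a))
σ = 11.827° → d = Rσ = 3436·0.20642 = 709 nmi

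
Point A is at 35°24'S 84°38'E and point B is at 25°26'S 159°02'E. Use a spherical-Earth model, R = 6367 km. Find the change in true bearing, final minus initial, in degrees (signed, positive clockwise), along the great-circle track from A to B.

-42.2°

At departure: θ₁ = atan2(sin Δλ cos φ₂, cos φ₁ sin φ₂ − sin φ₁ cos φ₂ cos Δλ) = 103.53°
At arrival: θ₂ = atan2(sin Δλ cos φ₁, −cos φ₂ sin φ₁ + sin φ₂ cos φ₁ cos Δλ) = 61.35°
Δθ = θ₂ − θ₁ = -42.2°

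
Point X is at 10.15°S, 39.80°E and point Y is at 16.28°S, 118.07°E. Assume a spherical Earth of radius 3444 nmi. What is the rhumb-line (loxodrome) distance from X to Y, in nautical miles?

Rhumb course C = atan2(Δλ, Δψ) with Δψ = ln[tan(π/4+φ₂/2)/tan(π/4+φ₁/2)] = -0.1100, Δλ = +1.3661 → C = 94.60°
d = R·|Δφ| / |cos C| = 3444·0.10699 / 0.08023 = 4593 nmi

4593 nmi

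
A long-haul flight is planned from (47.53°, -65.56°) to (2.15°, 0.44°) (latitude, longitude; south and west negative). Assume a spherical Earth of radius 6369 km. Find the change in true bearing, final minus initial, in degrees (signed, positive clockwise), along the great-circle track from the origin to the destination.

Initial bearing θ₁ = atan2(sin Δλ cos φ₂, cos φ₁ sin φ₂ − sin φ₁ cos φ₂ cos Δλ) = 106.73°
Final bearing θ₂ = (initial bearing from the destination back to the start) + 180° = 139.68°
Δθ = θ₂ − θ₁ = +32.9°

+32.9°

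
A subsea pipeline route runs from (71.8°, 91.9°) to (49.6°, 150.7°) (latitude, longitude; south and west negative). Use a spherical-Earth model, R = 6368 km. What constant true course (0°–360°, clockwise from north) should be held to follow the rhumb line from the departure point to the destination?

Δψ = ln[tan(π/4+φ₂/2)/tan(π/4+φ₁/2)] = -0.8316
Δλ = +1.0263 rad (taken the short way round)
course = atan2(Δλ, Δψ) = 129.02°

129.0°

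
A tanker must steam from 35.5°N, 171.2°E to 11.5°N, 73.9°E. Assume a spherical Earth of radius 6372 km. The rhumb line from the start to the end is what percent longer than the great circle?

2.6%

Great circle: σ = 1.5564 rad → d_gc = Rσ = 9917.3 km
Rhumb: Δφ = -0.4189, Δλ = -1.6982, Δψ = -0.4614, q = Δφ/Δψ = 0.9077 → d_rh = R√(Δφ²+q²Δλ²) = 10178.9 km
Excess = (10178.9 − 9917.3) / 9917.3 = 261.6 / 9917.3 = 2.64% ≈ 2.6%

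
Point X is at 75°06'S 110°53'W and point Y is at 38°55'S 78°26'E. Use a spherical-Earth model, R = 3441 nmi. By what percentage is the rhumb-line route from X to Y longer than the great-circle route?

Great circle: σ = 1.1487 rad → d_gc = Rσ = 3952.8 nmi
Rhumb: Δφ = +0.6315, Δλ = -2.9790, Δψ = +1.2959, q = Δφ/Δψ = 0.4873 → d_rh = R√(Δφ²+q²Δλ²) = 5447.4 nmi
Excess = (5447.4 − 3952.8) / 3952.8 = 1494.6 / 3952.8 = 37.81% ≈ 37.8%

37.8%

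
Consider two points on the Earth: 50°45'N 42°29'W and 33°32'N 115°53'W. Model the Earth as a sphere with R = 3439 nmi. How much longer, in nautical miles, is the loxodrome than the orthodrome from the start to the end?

114 nmi

Great circle: cos σ = sin φ₁ sin φ₂ + cos φ₁ cos φ₂ cos Δλ,  σ = 0.9540 rad → d_gc = 3280.64 nmi
Rhumb line: Δψ = -0.4093, q = Δφ/Δψ = 0.7341, d_rh = R√(Δφ²+q²Δλ²) = 3395.08 nmi
Excess = 3395.08 − 3280.64 = 114.44 ≈ 114 nmi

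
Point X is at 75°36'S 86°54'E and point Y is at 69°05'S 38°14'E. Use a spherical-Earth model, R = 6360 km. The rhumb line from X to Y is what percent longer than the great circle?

Great circle: σ = 0.2714 rad → d_gc = Rσ = 1726.2 km
Rhumb: Δφ = +0.1137, Δλ = -0.8494, Δψ = +0.3792, q = Δφ/Δψ = 0.2999 → d_rh = R√(Δφ²+q²Δλ²) = 1774.3 km
Excess = (1774.3 − 1726.2) / 1726.2 = 48.1 / 1726.2 = 2.79% ≈ 2.8%

2.8%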